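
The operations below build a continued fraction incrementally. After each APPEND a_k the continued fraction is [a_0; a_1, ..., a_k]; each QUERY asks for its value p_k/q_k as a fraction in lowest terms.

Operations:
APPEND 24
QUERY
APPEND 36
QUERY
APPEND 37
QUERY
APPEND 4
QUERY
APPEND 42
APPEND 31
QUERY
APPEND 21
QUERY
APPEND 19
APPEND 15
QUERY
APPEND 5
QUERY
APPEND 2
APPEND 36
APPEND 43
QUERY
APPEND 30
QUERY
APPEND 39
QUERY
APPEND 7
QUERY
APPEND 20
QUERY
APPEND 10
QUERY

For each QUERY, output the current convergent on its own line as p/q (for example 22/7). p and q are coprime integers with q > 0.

APPEND 24: p_0 = 24·1 + 0 = 24, q_0 = 24·0 + 1 = 1 → 24/1
APPEND 36: p_1 = 36·24 + 1 = 865, q_1 = 36·1 + 0 = 36 → 865/36
APPEND 37: p_2 = 37·865 + 24 = 32029, q_2 = 37·36 + 1 = 1333 → 32029/1333
APPEND 4: p_3 = 4·32029 + 865 = 128981, q_3 = 4·1333 + 36 = 5368 → 128981/5368
APPEND 42: p_4 = 42·128981 + 32029 = 5449231, q_4 = 42·5368 + 1333 = 226789 → 5449231/226789
APPEND 31: p_5 = 31·5449231 + 128981 = 169055142, q_5 = 31·226789 + 5368 = 7035827 → 169055142/7035827
APPEND 21: p_6 = 21·169055142 + 5449231 = 3555607213, q_6 = 21·7035827 + 226789 = 147979156 → 3555607213/147979156
APPEND 19: p_7 = 19·3555607213 + 169055142 = 67725592189, q_7 = 19·147979156 + 7035827 = 2818639791 → 67725592189/2818639791
APPEND 15: p_8 = 15·67725592189 + 3555607213 = 1019439490048, q_8 = 15·2818639791 + 147979156 = 42427576021 → 1019439490048/42427576021
APPEND 5: p_9 = 5·1019439490048 + 67725592189 = 5164923042429, q_9 = 5·42427576021 + 2818639791 = 214956519896 → 5164923042429/214956519896
APPEND 2: p_10 = 2·5164923042429 + 1019439490048 = 11349285574906, q_10 = 2·214956519896 + 42427576021 = 472340615813 → 11349285574906/472340615813
APPEND 36: p_11 = 36·11349285574906 + 5164923042429 = 413739203739045, q_11 = 36·472340615813 + 214956519896 = 17219218689164 → 413739203739045/17219218689164
APPEND 43: p_12 = 43·413739203739045 + 11349285574906 = 17802135046353841, q_12 = 43·17219218689164 + 472340615813 = 740898744249865 → 17802135046353841/740898744249865
APPEND 30: p_13 = 30·17802135046353841 + 413739203739045 = 534477790594354275, q_13 = 30·740898744249865 + 17219218689164 = 22244181546185114 → 534477790594354275/22244181546185114
APPEND 39: p_14 = 39·534477790594354275 + 17802135046353841 = 20862435968226170566, q_14 = 39·22244181546185114 + 740898744249865 = 868263979045469311 → 20862435968226170566/868263979045469311
APPEND 7: p_15 = 7·20862435968226170566 + 534477790594354275 = 146571529568177548237, q_15 = 7·868263979045469311 + 22244181546185114 = 6100092034864470291 → 146571529568177548237/6100092034864470291
APPEND 20: p_16 = 20·146571529568177548237 + 20862435968226170566 = 2952293027331777135306, q_16 = 20·6100092034864470291 + 868263979045469311 = 122870104676334875131 → 2952293027331777135306/122870104676334875131
APPEND 10: p_17 = 10·2952293027331777135306 + 146571529568177548237 = 29669501802885948901297, q_17 = 10·122870104676334875131 + 6100092034864470291 = 1234801138798213221601 → 29669501802885948901297/1234801138798213221601

24/1
865/36
32029/1333
128981/5368
169055142/7035827
3555607213/147979156
1019439490048/42427576021
5164923042429/214956519896
17802135046353841/740898744249865
534477790594354275/22244181546185114
20862435968226170566/868263979045469311
146571529568177548237/6100092034864470291
2952293027331777135306/122870104676334875131
29669501802885948901297/1234801138798213221601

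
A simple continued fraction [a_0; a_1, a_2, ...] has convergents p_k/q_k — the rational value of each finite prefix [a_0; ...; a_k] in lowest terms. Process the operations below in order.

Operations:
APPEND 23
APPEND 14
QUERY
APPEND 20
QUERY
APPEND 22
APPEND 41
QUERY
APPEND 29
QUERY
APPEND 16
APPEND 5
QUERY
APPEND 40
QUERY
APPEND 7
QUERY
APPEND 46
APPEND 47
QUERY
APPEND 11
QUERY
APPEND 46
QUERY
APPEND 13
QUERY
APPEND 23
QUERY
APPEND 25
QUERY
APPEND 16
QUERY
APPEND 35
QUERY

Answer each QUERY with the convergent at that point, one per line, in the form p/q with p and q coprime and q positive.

323/14
6483/281
5867392/254317
170297317/7381389
13823419637/599164094
555667409944/24084920301
3903495289245/169193606201
8469376678904303/367097761466910
93343259918662547/4045882366941557
4302259332937381465/186477686640778532
56022714588104621592/2428255808697062473
1292824694859343678081/56036361286673215411
32376640086071696573617/1403337287975527447748
519319066072006488855953/22509432968895112379379
18208543952606298806531972/789233491199304460726013

APPEND 23: p_0 = 23·1 + 0 = 23, q_0 = 23·0 + 1 = 1 → 23/1
APPEND 14: p_1 = 14·23 + 1 = 323, q_1 = 14·1 + 0 = 14 → 323/14
APPEND 20: p_2 = 20·323 + 23 = 6483, q_2 = 20·14 + 1 = 281 → 6483/281
APPEND 22: p_3 = 22·6483 + 323 = 142949, q_3 = 22·281 + 14 = 6196 → 142949/6196
APPEND 41: p_4 = 41·142949 + 6483 = 5867392, q_4 = 41·6196 + 281 = 254317 → 5867392/254317
APPEND 29: p_5 = 29·5867392 + 142949 = 170297317, q_5 = 29·254317 + 6196 = 7381389 → 170297317/7381389
APPEND 16: p_6 = 16·170297317 + 5867392 = 2730624464, q_6 = 16·7381389 + 254317 = 118356541 → 2730624464/118356541
APPEND 5: p_7 = 5·2730624464 + 170297317 = 13823419637, q_7 = 5·118356541 + 7381389 = 599164094 → 13823419637/599164094
APPEND 40: p_8 = 40·13823419637 + 2730624464 = 555667409944, q_8 = 40·599164094 + 118356541 = 24084920301 → 555667409944/24084920301
APPEND 7: p_9 = 7·555667409944 + 13823419637 = 3903495289245, q_9 = 7·24084920301 + 599164094 = 169193606201 → 3903495289245/169193606201
APPEND 46: p_10 = 46·3903495289245 + 555667409944 = 180116450715214, q_10 = 46·169193606201 + 24084920301 = 7806990805547 → 180116450715214/7806990805547
APPEND 47: p_11 = 47·180116450715214 + 3903495289245 = 8469376678904303, q_11 = 47·7806990805547 + 169193606201 = 367097761466910 → 8469376678904303/367097761466910
APPEND 11: p_12 = 11·8469376678904303 + 180116450715214 = 93343259918662547, q_12 = 11·367097761466910 + 7806990805547 = 4045882366941557 → 93343259918662547/4045882366941557
APPEND 46: p_13 = 46·93343259918662547 + 8469376678904303 = 4302259332937381465, q_13 = 46·4045882366941557 + 367097761466910 = 186477686640778532 → 4302259332937381465/186477686640778532
APPEND 13: p_14 = 13·4302259332937381465 + 93343259918662547 = 56022714588104621592, q_14 = 13·186477686640778532 + 4045882366941557 = 2428255808697062473 → 56022714588104621592/2428255808697062473
APPEND 23: p_15 = 23·56022714588104621592 + 4302259332937381465 = 1292824694859343678081, q_15 = 23·2428255808697062473 + 186477686640778532 = 56036361286673215411 → 1292824694859343678081/56036361286673215411
APPEND 25: p_16 = 25·1292824694859343678081 + 56022714588104621592 = 32376640086071696573617, q_16 = 25·56036361286673215411 + 2428255808697062473 = 1403337287975527447748 → 32376640086071696573617/1403337287975527447748
APPEND 16: p_17 = 16·32376640086071696573617 + 1292824694859343678081 = 519319066072006488855953, q_17 = 16·1403337287975527447748 + 56036361286673215411 = 22509432968895112379379 → 519319066072006488855953/22509432968895112379379
APPEND 35: p_18 = 35·519319066072006488855953 + 32376640086071696573617 = 18208543952606298806531972, q_18 = 35·22509432968895112379379 + 1403337287975527447748 = 789233491199304460726013 → 18208543952606298806531972/789233491199304460726013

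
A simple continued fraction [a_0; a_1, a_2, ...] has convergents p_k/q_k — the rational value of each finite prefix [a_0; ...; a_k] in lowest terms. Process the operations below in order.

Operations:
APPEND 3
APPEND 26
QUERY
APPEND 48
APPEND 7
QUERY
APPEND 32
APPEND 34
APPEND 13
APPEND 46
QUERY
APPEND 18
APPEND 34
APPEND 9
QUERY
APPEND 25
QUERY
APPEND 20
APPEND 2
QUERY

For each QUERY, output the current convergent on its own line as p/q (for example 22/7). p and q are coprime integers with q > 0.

79/26
26644/8769
17496857792/5758517715
96961685879327/31911763383461
2434780631728305/801328305151852
100019929272619159/32918284037992854

APPEND 3: p_0 = 3·1 + 0 = 3, q_0 = 3·0 + 1 = 1 → 3/1
APPEND 26: p_1 = 26·3 + 1 = 79, q_1 = 26·1 + 0 = 26 → 79/26
APPEND 48: p_2 = 48·79 + 3 = 3795, q_2 = 48·26 + 1 = 1249 → 3795/1249
APPEND 7: p_3 = 7·3795 + 79 = 26644, q_3 = 7·1249 + 26 = 8769 → 26644/8769
APPEND 32: p_4 = 32·26644 + 3795 = 856403, q_4 = 32·8769 + 1249 = 281857 → 856403/281857
APPEND 34: p_5 = 34·856403 + 26644 = 29144346, q_5 = 34·281857 + 8769 = 9591907 → 29144346/9591907
APPEND 13: p_6 = 13·29144346 + 856403 = 379732901, q_6 = 13·9591907 + 281857 = 124976648 → 379732901/124976648
APPEND 46: p_7 = 46·379732901 + 29144346 = 17496857792, q_7 = 46·124976648 + 9591907 = 5758517715 → 17496857792/5758517715
APPEND 18: p_8 = 18·17496857792 + 379732901 = 315323173157, q_8 = 18·5758517715 + 124976648 = 103778295518 → 315323173157/103778295518
APPEND 34: p_9 = 34·315323173157 + 17496857792 = 10738484745130, q_9 = 34·103778295518 + 5758517715 = 3534220565327 → 10738484745130/3534220565327
APPEND 9: p_10 = 9·10738484745130 + 315323173157 = 96961685879327, q_10 = 9·3534220565327 + 103778295518 = 31911763383461 → 96961685879327/31911763383461
APPEND 25: p_11 = 25·96961685879327 + 10738484745130 = 2434780631728305, q_11 = 25·31911763383461 + 3534220565327 = 801328305151852 → 2434780631728305/801328305151852
APPEND 20: p_12 = 20·2434780631728305 + 96961685879327 = 48792574320445427, q_12 = 20·801328305151852 + 31911763383461 = 16058477866420501 → 48792574320445427/16058477866420501
APPEND 2: p_13 = 2·48792574320445427 + 2434780631728305 = 100019929272619159, q_13 = 2·16058477866420501 + 801328305151852 = 32918284037992854 → 100019929272619159/32918284037992854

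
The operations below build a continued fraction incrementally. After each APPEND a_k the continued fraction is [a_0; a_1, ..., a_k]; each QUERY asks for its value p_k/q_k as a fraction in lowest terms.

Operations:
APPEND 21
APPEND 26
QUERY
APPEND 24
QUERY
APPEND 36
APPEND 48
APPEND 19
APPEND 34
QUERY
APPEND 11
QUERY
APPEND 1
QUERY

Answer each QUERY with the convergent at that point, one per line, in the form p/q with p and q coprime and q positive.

547/26
13149/625
14742400393/700737715
162599334897/7728692978
177341735290/8429430693

APPEND 21: p_0 = 21·1 + 0 = 21, q_0 = 21·0 + 1 = 1 → 21/1
APPEND 26: p_1 = 26·21 + 1 = 547, q_1 = 26·1 + 0 = 26 → 547/26
APPEND 24: p_2 = 24·547 + 21 = 13149, q_2 = 24·26 + 1 = 625 → 13149/625
APPEND 36: p_3 = 36·13149 + 547 = 473911, q_3 = 36·625 + 26 = 22526 → 473911/22526
APPEND 48: p_4 = 48·473911 + 13149 = 22760877, q_4 = 48·22526 + 625 = 1081873 → 22760877/1081873
APPEND 19: p_5 = 19·22760877 + 473911 = 432930574, q_5 = 19·1081873 + 22526 = 20578113 → 432930574/20578113
APPEND 34: p_6 = 34·432930574 + 22760877 = 14742400393, q_6 = 34·20578113 + 1081873 = 700737715 → 14742400393/700737715
APPEND 11: p_7 = 11·14742400393 + 432930574 = 162599334897, q_7 = 11·700737715 + 20578113 = 7728692978 → 162599334897/7728692978
APPEND 1: p_8 = 1·162599334897 + 14742400393 = 177341735290, q_8 = 1·7728692978 + 700737715 = 8429430693 → 177341735290/8429430693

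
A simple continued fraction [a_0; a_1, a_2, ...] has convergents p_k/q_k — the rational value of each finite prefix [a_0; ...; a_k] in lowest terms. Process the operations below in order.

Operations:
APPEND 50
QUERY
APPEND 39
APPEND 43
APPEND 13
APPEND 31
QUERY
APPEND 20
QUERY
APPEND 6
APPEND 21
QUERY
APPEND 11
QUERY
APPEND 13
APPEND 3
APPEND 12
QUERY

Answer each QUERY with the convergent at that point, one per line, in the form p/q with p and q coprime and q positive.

APPEND 50: p_0 = 50·1 + 0 = 50, q_0 = 50·0 + 1 = 1 → 50/1
APPEND 39: p_1 = 39·50 + 1 = 1951, q_1 = 39·1 + 0 = 39 → 1951/39
APPEND 43: p_2 = 43·1951 + 50 = 83943, q_2 = 43·39 + 1 = 1678 → 83943/1678
APPEND 13: p_3 = 13·83943 + 1951 = 1093210, q_3 = 13·1678 + 39 = 21853 → 1093210/21853
APPEND 31: p_4 = 31·1093210 + 83943 = 33973453, q_4 = 31·21853 + 1678 = 679121 → 33973453/679121
APPEND 20: p_5 = 20·33973453 + 1093210 = 680562270, q_5 = 20·679121 + 21853 = 13604273 → 680562270/13604273
APPEND 6: p_6 = 6·680562270 + 33973453 = 4117347073, q_6 = 6·13604273 + 679121 = 82304759 → 4117347073/82304759
APPEND 21: p_7 = 21·4117347073 + 680562270 = 87144850803, q_7 = 21·82304759 + 13604273 = 1742004212 → 87144850803/1742004212
APPEND 11: p_8 = 11·87144850803 + 4117347073 = 962710705906, q_8 = 11·1742004212 + 82304759 = 19244351091 → 962710705906/19244351091
APPEND 13: p_9 = 13·962710705906 + 87144850803 = 12602384027581, q_9 = 13·19244351091 + 1742004212 = 251918568395 → 12602384027581/251918568395
APPEND 3: p_10 = 3·12602384027581 + 962710705906 = 38769862788649, q_10 = 3·251918568395 + 19244351091 = 775000056276 → 38769862788649/775000056276
APPEND 12: p_11 = 12·38769862788649 + 12602384027581 = 477840737491369, q_11 = 12·775000056276 + 251918568395 = 9551919243707 → 477840737491369/9551919243707

50/1
33973453/679121
680562270/13604273
87144850803/1742004212
962710705906/19244351091
477840737491369/9551919243707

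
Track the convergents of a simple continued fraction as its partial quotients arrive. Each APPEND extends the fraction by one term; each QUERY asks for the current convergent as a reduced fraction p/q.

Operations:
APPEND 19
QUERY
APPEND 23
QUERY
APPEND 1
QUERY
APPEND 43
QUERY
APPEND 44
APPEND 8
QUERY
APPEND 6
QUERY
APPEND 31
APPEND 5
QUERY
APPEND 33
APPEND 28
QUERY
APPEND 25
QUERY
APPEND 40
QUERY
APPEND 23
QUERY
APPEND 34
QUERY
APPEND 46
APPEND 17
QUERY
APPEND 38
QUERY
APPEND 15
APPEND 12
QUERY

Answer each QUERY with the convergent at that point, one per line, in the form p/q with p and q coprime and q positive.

19/1
438/23
457/24
20089/1055
7095073/372607
43454811/2282086
6814425881/357868451
6341261377917/333019600819
158757764696212/8337370796631
6356651849226397/333827851466059
146361750296903343/7686377954515988
4982656161943940059/261670678305009651
3903907924557152423028/205018809538049328529
148577849678371510221121/7802759300025859444036
26939437686879929179099237/1414759659019137151312864

APPEND 19: p_0 = 19·1 + 0 = 19, q_0 = 19·0 + 1 = 1 → 19/1
APPEND 23: p_1 = 23·19 + 1 = 438, q_1 = 23·1 + 0 = 23 → 438/23
APPEND 1: p_2 = 1·438 + 19 = 457, q_2 = 1·23 + 1 = 24 → 457/24
APPEND 43: p_3 = 43·457 + 438 = 20089, q_3 = 43·24 + 23 = 1055 → 20089/1055
APPEND 44: p_4 = 44·20089 + 457 = 884373, q_4 = 44·1055 + 24 = 46444 → 884373/46444
APPEND 8: p_5 = 8·884373 + 20089 = 7095073, q_5 = 8·46444 + 1055 = 372607 → 7095073/372607
APPEND 6: p_6 = 6·7095073 + 884373 = 43454811, q_6 = 6·372607 + 46444 = 2282086 → 43454811/2282086
APPEND 31: p_7 = 31·43454811 + 7095073 = 1354194214, q_7 = 31·2282086 + 372607 = 71117273 → 1354194214/71117273
APPEND 5: p_8 = 5·1354194214 + 43454811 = 6814425881, q_8 = 5·71117273 + 2282086 = 357868451 → 6814425881/357868451
APPEND 33: p_9 = 33·6814425881 + 1354194214 = 226230248287, q_9 = 33·357868451 + 71117273 = 11880776156 → 226230248287/11880776156
APPEND 28: p_10 = 28·226230248287 + 6814425881 = 6341261377917, q_10 = 28·11880776156 + 357868451 = 333019600819 → 6341261377917/333019600819
APPEND 25: p_11 = 25·6341261377917 + 226230248287 = 158757764696212, q_11 = 25·333019600819 + 11880776156 = 8337370796631 → 158757764696212/8337370796631
APPEND 40: p_12 = 40·158757764696212 + 6341261377917 = 6356651849226397, q_12 = 40·8337370796631 + 333019600819 = 333827851466059 → 6356651849226397/333827851466059
APPEND 23: p_13 = 23·6356651849226397 + 158757764696212 = 146361750296903343, q_13 = 23·333827851466059 + 8337370796631 = 7686377954515988 → 146361750296903343/7686377954515988
APPEND 34: p_14 = 34·146361750296903343 + 6356651849226397 = 4982656161943940059, q_14 = 34·7686377954515988 + 333827851466059 = 261670678305009651 → 4982656161943940059/261670678305009651
APPEND 46: p_15 = 46·4982656161943940059 + 146361750296903343 = 229348545199718146057, q_15 = 46·261670678305009651 + 7686377954515988 = 12044537579984959934 → 229348545199718146057/12044537579984959934
APPEND 17: p_16 = 17·229348545199718146057 + 4982656161943940059 = 3903907924557152423028, q_16 = 17·12044537579984959934 + 261670678305009651 = 205018809538049328529 → 3903907924557152423028/205018809538049328529
APPEND 38: p_17 = 38·3903907924557152423028 + 229348545199718146057 = 148577849678371510221121, q_17 = 38·205018809538049328529 + 12044537579984959934 = 7802759300025859444036 → 148577849678371510221121/7802759300025859444036
APPEND 15: p_18 = 15·148577849678371510221121 + 3903907924557152423028 = 2232571653100129805739843, q_18 = 15·7802759300025859444036 + 205018809538049328529 = 117246408309925940989069 → 2232571653100129805739843/117246408309925940989069
APPEND 12: p_19 = 12·2232571653100129805739843 + 148577849678371510221121 = 26939437686879929179099237, q_19 = 12·117246408309925940989069 + 7802759300025859444036 = 1414759659019137151312864 → 26939437686879929179099237/1414759659019137151312864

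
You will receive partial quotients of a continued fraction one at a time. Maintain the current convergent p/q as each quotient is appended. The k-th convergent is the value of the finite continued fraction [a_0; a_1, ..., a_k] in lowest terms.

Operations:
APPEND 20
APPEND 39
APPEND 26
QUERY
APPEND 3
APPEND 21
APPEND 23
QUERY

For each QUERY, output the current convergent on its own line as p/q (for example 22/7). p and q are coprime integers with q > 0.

APPEND 20: p_0 = 20·1 + 0 = 20, q_0 = 20·0 + 1 = 1 → 20/1
APPEND 39: p_1 = 39·20 + 1 = 781, q_1 = 39·1 + 0 = 39 → 781/39
APPEND 26: p_2 = 26·781 + 20 = 20326, q_2 = 26·39 + 1 = 1015 → 20326/1015
APPEND 3: p_3 = 3·20326 + 781 = 61759, q_3 = 3·1015 + 39 = 3084 → 61759/3084
APPEND 21: p_4 = 21·61759 + 20326 = 1317265, q_4 = 21·3084 + 1015 = 65779 → 1317265/65779
APPEND 23: p_5 = 23·1317265 + 61759 = 30358854, q_5 = 23·65779 + 3084 = 1516001 → 30358854/1516001

20326/1015
30358854/1516001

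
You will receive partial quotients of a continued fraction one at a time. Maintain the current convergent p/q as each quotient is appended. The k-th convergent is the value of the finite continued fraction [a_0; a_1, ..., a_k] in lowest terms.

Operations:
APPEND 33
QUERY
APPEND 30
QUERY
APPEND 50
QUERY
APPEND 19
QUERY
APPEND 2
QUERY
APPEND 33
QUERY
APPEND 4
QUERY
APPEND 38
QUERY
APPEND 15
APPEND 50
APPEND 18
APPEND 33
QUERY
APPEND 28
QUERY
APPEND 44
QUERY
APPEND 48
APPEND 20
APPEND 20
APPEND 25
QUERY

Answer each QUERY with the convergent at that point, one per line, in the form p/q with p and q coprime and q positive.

33/1
991/30
49583/1501
943068/28549
1935719/58599
64821795/1962316
261222899/7907863
9991291957/302461110
4477284545645297/135538472831129
125499414793954396/3799177570457805
5526451535479638721/167299351572974549
2668663266187743176624401/80787035068258717446114

APPEND 33: p_0 = 33·1 + 0 = 33, q_0 = 33·0 + 1 = 1 → 33/1
APPEND 30: p_1 = 30·33 + 1 = 991, q_1 = 30·1 + 0 = 30 → 991/30
APPEND 50: p_2 = 50·991 + 33 = 49583, q_2 = 50·30 + 1 = 1501 → 49583/1501
APPEND 19: p_3 = 19·49583 + 991 = 943068, q_3 = 19·1501 + 30 = 28549 → 943068/28549
APPEND 2: p_4 = 2·943068 + 49583 = 1935719, q_4 = 2·28549 + 1501 = 58599 → 1935719/58599
APPEND 33: p_5 = 33·1935719 + 943068 = 64821795, q_5 = 33·58599 + 28549 = 1962316 → 64821795/1962316
APPEND 4: p_6 = 4·64821795 + 1935719 = 261222899, q_6 = 4·1962316 + 58599 = 7907863 → 261222899/7907863
APPEND 38: p_7 = 38·261222899 + 64821795 = 9991291957, q_7 = 38·7907863 + 1962316 = 302461110 → 9991291957/302461110
APPEND 15: p_8 = 15·9991291957 + 261222899 = 150130602254, q_8 = 15·302461110 + 7907863 = 4544824513 → 150130602254/4544824513
APPEND 50: p_9 = 50·150130602254 + 9991291957 = 7516521404657, q_9 = 50·4544824513 + 302461110 = 227543686760 → 7516521404657/227543686760
APPEND 18: p_10 = 18·7516521404657 + 150130602254 = 135447515886080, q_10 = 18·227543686760 + 4544824513 = 4100331186193 → 135447515886080/4100331186193
APPEND 33: p_11 = 33·135447515886080 + 7516521404657 = 4477284545645297, q_11 = 33·4100331186193 + 227543686760 = 135538472831129 → 4477284545645297/135538472831129
APPEND 28: p_12 = 28·4477284545645297 + 135447515886080 = 125499414793954396, q_12 = 28·135538472831129 + 4100331186193 = 3799177570457805 → 125499414793954396/3799177570457805
APPEND 44: p_13 = 44·125499414793954396 + 4477284545645297 = 5526451535479638721, q_13 = 44·3799177570457805 + 135538472831129 = 167299351572974549 → 5526451535479638721/167299351572974549
APPEND 48: p_14 = 48·5526451535479638721 + 125499414793954396 = 265395173117816613004, q_14 = 48·167299351572974549 + 3799177570457805 = 8034168053073236157 → 265395173117816613004/8034168053073236157
APPEND 20: p_15 = 20·265395173117816613004 + 5526451535479638721 = 5313429913891811898801, q_15 = 20·8034168053073236157 + 167299351572974549 = 160850660413037697689 → 5313429913891811898801/160850660413037697689
APPEND 20: p_16 = 20·5313429913891811898801 + 265395173117816613004 = 106533993450954054589024, q_16 = 20·160850660413037697689 + 8034168053073236157 = 3225047376313827189937 → 106533993450954054589024/3225047376313827189937
APPEND 25: p_17 = 25·106533993450954054589024 + 5313429913891811898801 = 2668663266187743176624401, q_17 = 25·3225047376313827189937 + 160850660413037697689 = 80787035068258717446114 → 2668663266187743176624401/80787035068258717446114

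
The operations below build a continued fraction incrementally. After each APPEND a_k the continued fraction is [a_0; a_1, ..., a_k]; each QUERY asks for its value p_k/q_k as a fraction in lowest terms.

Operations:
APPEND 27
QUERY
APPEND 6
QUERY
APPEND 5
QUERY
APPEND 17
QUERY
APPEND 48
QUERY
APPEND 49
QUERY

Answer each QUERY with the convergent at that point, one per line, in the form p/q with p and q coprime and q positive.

APPEND 27: p_0 = 27·1 + 0 = 27, q_0 = 27·0 + 1 = 1 → 27/1
APPEND 6: p_1 = 6·27 + 1 = 163, q_1 = 6·1 + 0 = 6 → 163/6
APPEND 5: p_2 = 5·163 + 27 = 842, q_2 = 5·6 + 1 = 31 → 842/31
APPEND 17: p_3 = 17·842 + 163 = 14477, q_3 = 17·31 + 6 = 533 → 14477/533
APPEND 48: p_4 = 48·14477 + 842 = 695738, q_4 = 48·533 + 31 = 25615 → 695738/25615
APPEND 49: p_5 = 49·695738 + 14477 = 34105639, q_5 = 49·25615 + 533 = 1255668 → 34105639/1255668

27/1
163/6
842/31
14477/533
695738/25615
34105639/1255668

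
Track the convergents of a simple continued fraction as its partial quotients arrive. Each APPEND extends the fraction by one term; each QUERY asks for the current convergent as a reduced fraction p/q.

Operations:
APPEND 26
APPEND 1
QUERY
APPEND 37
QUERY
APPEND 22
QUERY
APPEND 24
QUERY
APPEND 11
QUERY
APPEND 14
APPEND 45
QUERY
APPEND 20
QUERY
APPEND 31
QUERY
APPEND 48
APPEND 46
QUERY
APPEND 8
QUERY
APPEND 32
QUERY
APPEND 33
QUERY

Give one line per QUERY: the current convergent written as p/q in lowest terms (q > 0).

27/1
1025/38
22577/837
542873/20126
5994180/222223
3806756865/141128383
76219598693/2825698908
2366614316348/87737794531
5231357126352610/193942770268747
41964530717604277/1555756401986372
1348096340089689474/49978147633832651
44529143753677356919/1650834628318463855

APPEND 26: p_0 = 26·1 + 0 = 26, q_0 = 26·0 + 1 = 1 → 26/1
APPEND 1: p_1 = 1·26 + 1 = 27, q_1 = 1·1 + 0 = 1 → 27/1
APPEND 37: p_2 = 37·27 + 26 = 1025, q_2 = 37·1 + 1 = 38 → 1025/38
APPEND 22: p_3 = 22·1025 + 27 = 22577, q_3 = 22·38 + 1 = 837 → 22577/837
APPEND 24: p_4 = 24·22577 + 1025 = 542873, q_4 = 24·837 + 38 = 20126 → 542873/20126
APPEND 11: p_5 = 11·542873 + 22577 = 5994180, q_5 = 11·20126 + 837 = 222223 → 5994180/222223
APPEND 14: p_6 = 14·5994180 + 542873 = 84461393, q_6 = 14·222223 + 20126 = 3131248 → 84461393/3131248
APPEND 45: p_7 = 45·84461393 + 5994180 = 3806756865, q_7 = 45·3131248 + 222223 = 141128383 → 3806756865/141128383
APPEND 20: p_8 = 20·3806756865 + 84461393 = 76219598693, q_8 = 20·141128383 + 3131248 = 2825698908 → 76219598693/2825698908
APPEND 31: p_9 = 31·76219598693 + 3806756865 = 2366614316348, q_9 = 31·2825698908 + 141128383 = 87737794531 → 2366614316348/87737794531
APPEND 48: p_10 = 48·2366614316348 + 76219598693 = 113673706783397, q_10 = 48·87737794531 + 2825698908 = 4214239836396 → 113673706783397/4214239836396
APPEND 46: p_11 = 46·113673706783397 + 2366614316348 = 5231357126352610, q_11 = 46·4214239836396 + 87737794531 = 193942770268747 → 5231357126352610/193942770268747
APPEND 8: p_12 = 8·5231357126352610 + 113673706783397 = 41964530717604277, q_12 = 8·193942770268747 + 4214239836396 = 1555756401986372 → 41964530717604277/1555756401986372
APPEND 32: p_13 = 32·41964530717604277 + 5231357126352610 = 1348096340089689474, q_13 = 32·1555756401986372 + 193942770268747 = 49978147633832651 → 1348096340089689474/49978147633832651
APPEND 33: p_14 = 33·1348096340089689474 + 41964530717604277 = 44529143753677356919, q_14 = 33·49978147633832651 + 1555756401986372 = 1650834628318463855 → 44529143753677356919/1650834628318463855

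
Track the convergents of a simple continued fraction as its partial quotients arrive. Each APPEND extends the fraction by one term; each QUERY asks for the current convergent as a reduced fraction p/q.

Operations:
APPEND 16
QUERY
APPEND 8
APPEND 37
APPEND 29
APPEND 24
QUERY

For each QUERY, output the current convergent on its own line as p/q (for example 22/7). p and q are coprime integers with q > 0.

APPEND 16: p_0 = 16·1 + 0 = 16, q_0 = 16·0 + 1 = 1 → 16/1
APPEND 8: p_1 = 8·16 + 1 = 129, q_1 = 8·1 + 0 = 8 → 129/8
APPEND 37: p_2 = 37·129 + 16 = 4789, q_2 = 37·8 + 1 = 297 → 4789/297
APPEND 29: p_3 = 29·4789 + 129 = 139010, q_3 = 29·297 + 8 = 8621 → 139010/8621
APPEND 24: p_4 = 24·139010 + 4789 = 3341029, q_4 = 24·8621 + 297 = 207201 → 3341029/207201

16/1
3341029/207201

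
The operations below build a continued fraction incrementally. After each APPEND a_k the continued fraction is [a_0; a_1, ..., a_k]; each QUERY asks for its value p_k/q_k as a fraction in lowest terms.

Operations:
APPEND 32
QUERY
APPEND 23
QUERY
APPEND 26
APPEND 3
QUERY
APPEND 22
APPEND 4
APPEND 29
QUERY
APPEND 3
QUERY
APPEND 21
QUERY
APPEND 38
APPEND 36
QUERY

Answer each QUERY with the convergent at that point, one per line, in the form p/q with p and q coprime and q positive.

APPEND 32: p_0 = 32·1 + 0 = 32, q_0 = 32·0 + 1 = 1 → 32/1
APPEND 23: p_1 = 23·32 + 1 = 737, q_1 = 23·1 + 0 = 23 → 737/23
APPEND 26: p_2 = 26·737 + 32 = 19194, q_2 = 26·23 + 1 = 599 → 19194/599
APPEND 3: p_3 = 3·19194 + 737 = 58319, q_3 = 3·599 + 23 = 1820 → 58319/1820
APPEND 22: p_4 = 22·58319 + 19194 = 1302212, q_4 = 22·1820 + 599 = 40639 → 1302212/40639
APPEND 4: p_5 = 4·1302212 + 58319 = 5267167, q_5 = 4·40639 + 1820 = 164376 → 5267167/164376
APPEND 29: p_6 = 29·5267167 + 1302212 = 154050055, q_6 = 29·164376 + 40639 = 4807543 → 154050055/4807543
APPEND 3: p_7 = 3·154050055 + 5267167 = 467417332, q_7 = 3·4807543 + 164376 = 14587005 → 467417332/14587005
APPEND 21: p_8 = 21·467417332 + 154050055 = 9969814027, q_8 = 21·14587005 + 4807543 = 311134648 → 9969814027/311134648
APPEND 38: p_9 = 38·9969814027 + 467417332 = 379320350358, q_9 = 38·311134648 + 14587005 = 11837703629 → 379320350358/11837703629
APPEND 36: p_10 = 36·379320350358 + 9969814027 = 13665502426915, q_10 = 36·11837703629 + 311134648 = 426468465292 → 13665502426915/426468465292

32/1
737/23
58319/1820
154050055/4807543
467417332/14587005
9969814027/311134648
13665502426915/426468465292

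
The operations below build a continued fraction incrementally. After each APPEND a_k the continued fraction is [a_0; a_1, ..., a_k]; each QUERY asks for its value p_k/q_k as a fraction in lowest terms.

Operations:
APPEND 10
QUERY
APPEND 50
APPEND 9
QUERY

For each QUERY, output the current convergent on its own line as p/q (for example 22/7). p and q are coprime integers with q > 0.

10/1
4519/451

APPEND 10: p_0 = 10·1 + 0 = 10, q_0 = 10·0 + 1 = 1 → 10/1
APPEND 50: p_1 = 50·10 + 1 = 501, q_1 = 50·1 + 0 = 50 → 501/50
APPEND 9: p_2 = 9·501 + 10 = 4519, q_2 = 9·50 + 1 = 451 → 4519/451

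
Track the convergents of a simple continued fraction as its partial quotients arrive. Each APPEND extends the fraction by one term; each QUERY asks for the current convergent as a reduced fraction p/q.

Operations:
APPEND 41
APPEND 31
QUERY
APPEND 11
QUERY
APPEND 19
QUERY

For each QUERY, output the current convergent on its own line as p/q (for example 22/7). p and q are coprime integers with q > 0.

1272/31
14033/342
267899/6529

APPEND 41: p_0 = 41·1 + 0 = 41, q_0 = 41·0 + 1 = 1 → 41/1
APPEND 31: p_1 = 31·41 + 1 = 1272, q_1 = 31·1 + 0 = 31 → 1272/31
APPEND 11: p_2 = 11·1272 + 41 = 14033, q_2 = 11·31 + 1 = 342 → 14033/342
APPEND 19: p_3 = 19·14033 + 1272 = 267899, q_3 = 19·342 + 31 = 6529 → 267899/6529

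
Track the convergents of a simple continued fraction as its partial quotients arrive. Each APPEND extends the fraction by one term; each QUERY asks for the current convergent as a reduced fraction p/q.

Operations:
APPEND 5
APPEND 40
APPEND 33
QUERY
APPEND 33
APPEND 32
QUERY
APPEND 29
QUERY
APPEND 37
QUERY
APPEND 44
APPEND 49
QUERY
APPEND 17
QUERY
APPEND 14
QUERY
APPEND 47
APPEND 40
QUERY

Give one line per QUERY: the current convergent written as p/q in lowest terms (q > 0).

APPEND 5: p_0 = 5·1 + 0 = 5, q_0 = 5·0 + 1 = 1 → 5/1
APPEND 40: p_1 = 40·5 + 1 = 201, q_1 = 40·1 + 0 = 40 → 201/40
APPEND 33: p_2 = 33·201 + 5 = 6638, q_2 = 33·40 + 1 = 1321 → 6638/1321
APPEND 33: p_3 = 33·6638 + 201 = 219255, q_3 = 33·1321 + 40 = 43633 → 219255/43633
APPEND 32: p_4 = 32·219255 + 6638 = 7022798, q_4 = 32·43633 + 1321 = 1397577 → 7022798/1397577
APPEND 29: p_5 = 29·7022798 + 219255 = 203880397, q_5 = 29·1397577 + 43633 = 40573366 → 203880397/40573366
APPEND 37: p_6 = 37·203880397 + 7022798 = 7550597487, q_6 = 37·40573366 + 1397577 = 1502612119 → 7550597487/1502612119
APPEND 44: p_7 = 44·7550597487 + 203880397 = 332430169825, q_7 = 44·1502612119 + 40573366 = 66155506602 → 332430169825/66155506602
APPEND 49: p_8 = 49·332430169825 + 7550597487 = 16296628918912, q_8 = 49·66155506602 + 1502612119 = 3243122435617 → 16296628918912/3243122435617
APPEND 17: p_9 = 17·16296628918912 + 332430169825 = 277375121791329, q_9 = 17·3243122435617 + 66155506602 = 55199236912091 → 277375121791329/55199236912091
APPEND 14: p_10 = 14·277375121791329 + 16296628918912 = 3899548333997518, q_10 = 14·55199236912091 + 3243122435617 = 776032439204891 → 3899548333997518/776032439204891
APPEND 47: p_11 = 47·3899548333997518 + 277375121791329 = 183556146819674675, q_11 = 47·776032439204891 + 55199236912091 = 36528723879541968 → 183556146819674675/36528723879541968
APPEND 40: p_12 = 40·183556146819674675 + 3899548333997518 = 7346145421120984518, q_12 = 40·36528723879541968 + 776032439204891 = 1461924987620883611 → 7346145421120984518/1461924987620883611

6638/1321
7022798/1397577
203880397/40573366
7550597487/1502612119
16296628918912/3243122435617
277375121791329/55199236912091
3899548333997518/776032439204891
7346145421120984518/1461924987620883611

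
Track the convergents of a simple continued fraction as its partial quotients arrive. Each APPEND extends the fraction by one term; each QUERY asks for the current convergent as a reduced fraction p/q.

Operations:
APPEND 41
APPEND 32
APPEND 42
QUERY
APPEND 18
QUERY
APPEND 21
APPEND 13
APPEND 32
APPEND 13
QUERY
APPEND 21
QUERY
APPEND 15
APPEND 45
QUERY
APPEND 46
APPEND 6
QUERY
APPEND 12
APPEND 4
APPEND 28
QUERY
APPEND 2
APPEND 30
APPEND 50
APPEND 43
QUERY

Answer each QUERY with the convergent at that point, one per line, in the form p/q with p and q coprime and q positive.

APPEND 41: p_0 = 41·1 + 0 = 41, q_0 = 41·0 + 1 = 1 → 41/1
APPEND 32: p_1 = 32·41 + 1 = 1313, q_1 = 32·1 + 0 = 32 → 1313/32
APPEND 42: p_2 = 42·1313 + 41 = 55187, q_2 = 42·32 + 1 = 1345 → 55187/1345
APPEND 18: p_3 = 18·55187 + 1313 = 994679, q_3 = 18·1345 + 32 = 24242 → 994679/24242
APPEND 21: p_4 = 21·994679 + 55187 = 20943446, q_4 = 21·24242 + 1345 = 510427 → 20943446/510427
APPEND 13: p_5 = 13·20943446 + 994679 = 273259477, q_5 = 13·510427 + 24242 = 6659793 → 273259477/6659793
APPEND 32: p_6 = 32·273259477 + 20943446 = 8765246710, q_6 = 32·6659793 + 510427 = 213623803 → 8765246710/213623803
APPEND 13: p_7 = 13·8765246710 + 273259477 = 114221466707, q_7 = 13·213623803 + 6659793 = 2783769232 → 114221466707/2783769232
APPEND 21: p_8 = 21·114221466707 + 8765246710 = 2407416047557, q_8 = 21·2783769232 + 213623803 = 58672777675 → 2407416047557/58672777675
APPEND 15: p_9 = 15·2407416047557 + 114221466707 = 36225462180062, q_9 = 15·58672777675 + 2783769232 = 882875434357 → 36225462180062/882875434357
APPEND 45: p_10 = 45·36225462180062 + 2407416047557 = 1632553214150347, q_10 = 45·882875434357 + 58672777675 = 39788067323740 → 1632553214150347/39788067323740
APPEND 46: p_11 = 46·1632553214150347 + 36225462180062 = 75133673313096024, q_11 = 46·39788067323740 + 882875434357 = 1831133972326397 → 75133673313096024/1831133972326397
APPEND 6: p_12 = 6·75133673313096024 + 1632553214150347 = 452434593092726491, q_12 = 6·1831133972326397 + 39788067323740 = 11026591901282122 → 452434593092726491/11026591901282122
APPEND 12: p_13 = 12·452434593092726491 + 75133673313096024 = 5504348790425813916, q_13 = 12·11026591901282122 + 1831133972326397 = 134150236787711861 → 5504348790425813916/134150236787711861
APPEND 4: p_14 = 4·5504348790425813916 + 452434593092726491 = 22469829754795982155, q_14 = 4·134150236787711861 + 11026591901282122 = 547627539052129566 → 22469829754795982155/547627539052129566
APPEND 28: p_15 = 28·22469829754795982155 + 5504348790425813916 = 634659581924713314256, q_15 = 28·547627539052129566 + 134150236787711861 = 15467721330247339709 → 634659581924713314256/15467721330247339709
APPEND 2: p_16 = 2·634659581924713314256 + 22469829754795982155 = 1291788993604222610667, q_16 = 2·15467721330247339709 + 547627539052129566 = 31483070199546808984 → 1291788993604222610667/31483070199546808984
APPEND 30: p_17 = 30·1291788993604222610667 + 634659581924713314256 = 39388329390051391634266, q_17 = 30·31483070199546808984 + 15467721330247339709 = 959959827316651609229 → 39388329390051391634266/959959827316651609229
APPEND 50: p_18 = 50·39388329390051391634266 + 1291788993604222610667 = 1970708258496173804323967, q_18 = 50·959959827316651609229 + 31483070199546808984 = 48029474436032127270434 → 1970708258496173804323967/48029474436032127270434
APPEND 43: p_19 = 43·1970708258496173804323967 + 39388329390051391634266 = 84779843444725524977564847, q_19 = 43·48029474436032127270434 + 959959827316651609229 = 2066227360576698124237891 → 84779843444725524977564847/2066227360576698124237891

55187/1345
994679/24242
114221466707/2783769232
2407416047557/58672777675
1632553214150347/39788067323740
452434593092726491/11026591901282122
634659581924713314256/15467721330247339709
84779843444725524977564847/2066227360576698124237891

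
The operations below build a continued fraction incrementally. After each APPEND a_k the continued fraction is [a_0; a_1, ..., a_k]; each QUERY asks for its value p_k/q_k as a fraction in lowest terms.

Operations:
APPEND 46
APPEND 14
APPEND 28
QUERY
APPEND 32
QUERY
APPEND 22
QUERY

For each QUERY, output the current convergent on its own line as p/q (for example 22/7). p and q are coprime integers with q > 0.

18106/393
580037/12590
12778920/277373

APPEND 46: p_0 = 46·1 + 0 = 46, q_0 = 46·0 + 1 = 1 → 46/1
APPEND 14: p_1 = 14·46 + 1 = 645, q_1 = 14·1 + 0 = 14 → 645/14
APPEND 28: p_2 = 28·645 + 46 = 18106, q_2 = 28·14 + 1 = 393 → 18106/393
APPEND 32: p_3 = 32·18106 + 645 = 580037, q_3 = 32·393 + 14 = 12590 → 580037/12590
APPEND 22: p_4 = 22·580037 + 18106 = 12778920, q_4 = 22·12590 + 393 = 277373 → 12778920/277373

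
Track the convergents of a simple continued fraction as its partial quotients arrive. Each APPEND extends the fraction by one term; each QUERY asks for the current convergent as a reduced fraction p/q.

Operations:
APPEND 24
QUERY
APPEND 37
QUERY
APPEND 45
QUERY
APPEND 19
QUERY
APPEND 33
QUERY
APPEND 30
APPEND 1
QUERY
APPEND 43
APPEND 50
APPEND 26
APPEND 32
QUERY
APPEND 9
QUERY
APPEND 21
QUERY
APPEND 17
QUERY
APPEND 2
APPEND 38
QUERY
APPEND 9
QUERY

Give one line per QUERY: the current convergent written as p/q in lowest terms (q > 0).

APPEND 24: p_0 = 24·1 + 0 = 24, q_0 = 24·0 + 1 = 1 → 24/1
APPEND 37: p_1 = 37·24 + 1 = 889, q_1 = 37·1 + 0 = 37 → 889/37
APPEND 45: p_2 = 45·889 + 24 = 40029, q_2 = 45·37 + 1 = 1666 → 40029/1666
APPEND 19: p_3 = 19·40029 + 889 = 761440, q_3 = 19·1666 + 37 = 31691 → 761440/31691
APPEND 33: p_4 = 33·761440 + 40029 = 25167549, q_4 = 33·31691 + 1666 = 1047469 → 25167549/1047469
APPEND 30: p_5 = 30·25167549 + 761440 = 755787910, q_5 = 30·1047469 + 31691 = 31455761 → 755787910/31455761
APPEND 1: p_6 = 1·755787910 + 25167549 = 780955459, q_6 = 1·31455761 + 1047469 = 32503230 → 780955459/32503230
APPEND 43: p_7 = 43·780955459 + 755787910 = 34336872647, q_7 = 43·32503230 + 31455761 = 1429094651 → 34336872647/1429094651
APPEND 50: p_8 = 50·34336872647 + 780955459 = 1717624587809, q_8 = 50·1429094651 + 32503230 = 71487235780 → 1717624587809/71487235780
APPEND 26: p_9 = 26·1717624587809 + 34336872647 = 44692576155681, q_9 = 26·71487235780 + 1429094651 = 1860097224931 → 44692576155681/1860097224931
APPEND 32: p_10 = 32·44692576155681 + 1717624587809 = 1431880061569601, q_10 = 32·1860097224931 + 71487235780 = 59594598433572 → 1431880061569601/59594598433572
APPEND 9: p_11 = 9·1431880061569601 + 44692576155681 = 12931613130282090, q_11 = 9·59594598433572 + 1860097224931 = 538211483127079 → 12931613130282090/538211483127079
APPEND 21: p_12 = 21·12931613130282090 + 1431880061569601 = 272995755797493491, q_12 = 21·538211483127079 + 59594598433572 = 11362035744102231 → 272995755797493491/11362035744102231
APPEND 17: p_13 = 17·272995755797493491 + 12931613130282090 = 4653859461687671437, q_13 = 17·11362035744102231 + 538211483127079 = 193692819132865006 → 4653859461687671437/193692819132865006
APPEND 2: p_14 = 2·4653859461687671437 + 272995755797493491 = 9580714679172836365, q_14 = 2·193692819132865006 + 11362035744102231 = 398747674009832243 → 9580714679172836365/398747674009832243
APPEND 38: p_15 = 38·9580714679172836365 + 4653859461687671437 = 368721017270255453307, q_15 = 38·398747674009832243 + 193692819132865006 = 15346104431506490240 → 368721017270255453307/15346104431506490240
APPEND 9: p_16 = 9·368721017270255453307 + 9580714679172836365 = 3328069870111471916128, q_16 = 9·15346104431506490240 + 398747674009832243 = 138513687557568244403 → 3328069870111471916128/138513687557568244403

24/1
889/37
40029/1666
761440/31691
25167549/1047469
780955459/32503230
1431880061569601/59594598433572
12931613130282090/538211483127079
272995755797493491/11362035744102231
4653859461687671437/193692819132865006
368721017270255453307/15346104431506490240
3328069870111471916128/138513687557568244403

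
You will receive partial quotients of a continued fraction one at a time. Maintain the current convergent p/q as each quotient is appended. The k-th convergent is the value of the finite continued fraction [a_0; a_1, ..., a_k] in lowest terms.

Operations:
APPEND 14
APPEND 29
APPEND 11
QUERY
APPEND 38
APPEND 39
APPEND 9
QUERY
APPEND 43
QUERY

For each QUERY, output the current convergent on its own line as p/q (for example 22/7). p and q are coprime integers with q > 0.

APPEND 14: p_0 = 14·1 + 0 = 14, q_0 = 14·0 + 1 = 1 → 14/1
APPEND 29: p_1 = 29·14 + 1 = 407, q_1 = 29·1 + 0 = 29 → 407/29
APPEND 11: p_2 = 11·407 + 14 = 4491, q_2 = 11·29 + 1 = 320 → 4491/320
APPEND 38: p_3 = 38·4491 + 407 = 171065, q_3 = 38·320 + 29 = 12189 → 171065/12189
APPEND 39: p_4 = 39·171065 + 4491 = 6676026, q_4 = 39·12189 + 320 = 475691 → 6676026/475691
APPEND 9: p_5 = 9·6676026 + 171065 = 60255299, q_5 = 9·475691 + 12189 = 4293408 → 60255299/4293408
APPEND 43: p_6 = 43·60255299 + 6676026 = 2597653883, q_6 = 43·4293408 + 475691 = 185092235 → 2597653883/185092235

4491/320
60255299/4293408
2597653883/185092235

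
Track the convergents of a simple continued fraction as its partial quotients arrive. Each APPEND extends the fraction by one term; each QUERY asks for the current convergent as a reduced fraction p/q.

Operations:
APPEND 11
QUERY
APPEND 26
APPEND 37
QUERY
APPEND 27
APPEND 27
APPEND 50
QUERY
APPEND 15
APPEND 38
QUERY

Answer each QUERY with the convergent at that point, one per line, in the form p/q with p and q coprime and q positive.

APPEND 11: p_0 = 11·1 + 0 = 11, q_0 = 11·0 + 1 = 1 → 11/1
APPEND 26: p_1 = 26·11 + 1 = 287, q_1 = 26·1 + 0 = 26 → 287/26
APPEND 37: p_2 = 37·287 + 11 = 10630, q_2 = 37·26 + 1 = 963 → 10630/963
APPEND 27: p_3 = 27·10630 + 287 = 287297, q_3 = 27·963 + 26 = 26027 → 287297/26027
APPEND 27: p_4 = 27·287297 + 10630 = 7767649, q_4 = 27·26027 + 963 = 703692 → 7767649/703692
APPEND 50: p_5 = 50·7767649 + 287297 = 388669747, q_5 = 50·703692 + 26027 = 35210627 → 388669747/35210627
APPEND 15: p_6 = 15·388669747 + 7767649 = 5837813854, q_6 = 15·35210627 + 703692 = 528863097 → 5837813854/528863097
APPEND 38: p_7 = 38·5837813854 + 388669747 = 222225596199, q_7 = 38·528863097 + 35210627 = 20132008313 → 222225596199/20132008313

11/1
10630/963
388669747/35210627
222225596199/20132008313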